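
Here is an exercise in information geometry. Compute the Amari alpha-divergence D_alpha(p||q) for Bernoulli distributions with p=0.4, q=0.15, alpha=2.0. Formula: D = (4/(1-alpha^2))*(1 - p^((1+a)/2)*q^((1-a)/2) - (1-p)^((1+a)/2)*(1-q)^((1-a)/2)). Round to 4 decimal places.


Amari alpha-divergence:
D = (4/(1-alpha^2))*(1 - p^((1+a)/2)*q^((1-a)/2) - (1-p)^((1+a)/2)*(1-q)^((1-a)/2)).
alpha = 2.0, p = 0.4, q = 0.15.
e1 = (1+alpha)/2 = 1.5, e2 = (1-alpha)/2 = -0.5.
t1 = p^e1 * q^e2 = 0.4^1.5 * 0.15^-0.5 = 0.653197.
t2 = (1-p)^e1 * (1-q)^e2 = 0.6^1.5 * 0.85^-0.5 = 0.504101.
4/(1-alpha^2) = -1.333333.
D = -1.333333*(1 - 0.653197 - 0.504101) = 0.2097

0.2097


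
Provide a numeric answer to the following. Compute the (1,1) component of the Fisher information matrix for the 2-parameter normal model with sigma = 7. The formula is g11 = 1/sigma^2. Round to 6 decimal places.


For the 2-parameter normal family, the Fisher metric has:
  g11 = 1/sigma^2, g22 = 2/sigma^2.
sigma = 7, sigma^2 = 49.
g11 = 0.020408

0.020408


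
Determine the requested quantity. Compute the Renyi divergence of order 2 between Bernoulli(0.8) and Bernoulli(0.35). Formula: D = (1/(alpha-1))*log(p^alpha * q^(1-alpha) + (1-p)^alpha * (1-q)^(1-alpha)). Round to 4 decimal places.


Renyi divergence of order alpha between Bernoulli distributions:
D = (1/(alpha-1))*log(p^alpha * q^(1-alpha) + (1-p)^alpha * (1-q)^(1-alpha)).
alpha = 2, p = 0.8, q = 0.35.
p^alpha * q^(1-alpha) = 0.8^2 * 0.35^-1 = 1.828571.
(1-p)^alpha * (1-q)^(1-alpha) = 0.2^2 * 0.65^-1 = 0.061538.
sum = 1.828571 + 0.061538 = 1.89011.
D = (1/1)*log(1.89011) = 0.6366

0.6366


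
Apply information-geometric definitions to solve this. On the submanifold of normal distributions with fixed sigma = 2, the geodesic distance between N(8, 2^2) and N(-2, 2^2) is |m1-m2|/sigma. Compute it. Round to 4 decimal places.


On the fixed-variance normal subfamily, geodesic distance = |m1-m2|/sigma.
|8 - -2| = 10.
sigma = 2.
d = 10/2 = 5.0000

5.0000


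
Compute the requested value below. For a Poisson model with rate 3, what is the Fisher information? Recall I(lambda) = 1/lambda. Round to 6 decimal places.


Fisher information for Poisson: I(lambda) = 1/lambda.
lambda = 3.
I(lambda) = 1/3 = 0.333333

0.333333


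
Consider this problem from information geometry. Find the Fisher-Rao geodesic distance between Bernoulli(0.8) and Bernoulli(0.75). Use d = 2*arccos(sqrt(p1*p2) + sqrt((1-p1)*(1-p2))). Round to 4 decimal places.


Geodesic distance on Bernoulli manifold:
d(p1,p2) = 2*arccos(sqrt(p1*p2) + sqrt((1-p1)*(1-p2))).
sqrt(p1*p2) = sqrt(0.8*0.75) = 0.774597.
sqrt((1-p1)*(1-p2)) = sqrt(0.2*0.25) = 0.223607.
arg = 0.774597 + 0.223607 = 0.998203.
d = 2*arccos(0.998203) = 0.1199

0.1199


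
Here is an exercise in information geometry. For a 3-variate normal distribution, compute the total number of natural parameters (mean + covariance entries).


Exponential family dimension calculation:
For 3-dim MVN: mean has 3 params, covariance has 3*4/2 = 6 unique entries.
Total dim = 3 + 6 = 9.

9


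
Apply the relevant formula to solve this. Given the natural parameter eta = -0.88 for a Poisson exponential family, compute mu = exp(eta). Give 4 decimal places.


Expectation parameter for Poisson exponential family:
mu = exp(eta).
eta = -0.88.
mu = exp(-0.88) = 0.4148

0.4148


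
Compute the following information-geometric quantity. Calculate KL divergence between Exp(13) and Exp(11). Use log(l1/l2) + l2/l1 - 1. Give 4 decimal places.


KL divergence for exponential family:
KL = log(l1/l2) + l2/l1 - 1.
log(13/11) = 0.167054.
11/13 = 0.846154.
KL = 0.167054 + 0.846154 - 1 = 0.0132

0.0132


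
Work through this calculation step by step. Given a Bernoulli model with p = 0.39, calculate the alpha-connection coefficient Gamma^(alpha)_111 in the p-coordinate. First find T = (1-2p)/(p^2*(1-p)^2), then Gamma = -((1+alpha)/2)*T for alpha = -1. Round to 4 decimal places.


Skewness (Amari-Chentsov) tensor: T = (1-2p)/(p^2*(1-p)^2).
p = 0.39, 1-2p = 0.22, p^2 = 0.1521, (1-p)^2 = 0.3721.
T = 0.22/(0.1521 * 0.3721) = 3.887172.
In the p-coordinate, Gamma^(alpha) = Gamma^(0) - (alpha/2)*T with Gamma^(0) = (1/2)*g'(p) = -T/2,
so Gamma^(alpha) = -((1+alpha)/2)*T.
alpha = -1, -(1+alpha)/2 = 0.0.
Gamma = 0.0 * 3.887172 = 0.0000

0.0000


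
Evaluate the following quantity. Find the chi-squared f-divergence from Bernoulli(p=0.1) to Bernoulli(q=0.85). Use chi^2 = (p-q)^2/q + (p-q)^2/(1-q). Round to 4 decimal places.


Chi-squared divergence between Bernoulli distributions:
chi^2 = (p-q)^2/q + (p-q)^2/(1-q).
p = 0.1, q = 0.85, p-q = -0.75.
(p-q)^2 = 0.5625.
term1 = 0.5625/0.85 = 0.661765.
term2 = 0.5625/0.15 = 3.75.
chi^2 = 0.661765 + 3.75 = 4.4118

4.4118


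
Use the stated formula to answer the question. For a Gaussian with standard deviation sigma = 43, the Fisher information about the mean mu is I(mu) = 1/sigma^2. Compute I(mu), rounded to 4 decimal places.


The Fisher information for the mean of a normal distribution is I(mu) = 1/sigma^2.
sigma = 43, so sigma^2 = 1849.
I(mu) = 1/1849 = 0.0005

0.0005


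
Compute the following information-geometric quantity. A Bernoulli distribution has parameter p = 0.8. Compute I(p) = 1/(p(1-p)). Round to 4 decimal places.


For Bernoulli(p), Fisher information is I(p) = 1/(p*(1-p)).
p = 0.8, 1-p = 0.2.
p*(1-p) = 0.16.
I(p) = 1/0.16 = 6.2500

6.2500


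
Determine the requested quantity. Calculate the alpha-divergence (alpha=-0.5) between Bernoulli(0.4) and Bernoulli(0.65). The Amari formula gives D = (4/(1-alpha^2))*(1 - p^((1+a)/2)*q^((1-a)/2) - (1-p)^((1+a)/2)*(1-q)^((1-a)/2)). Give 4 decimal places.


Amari alpha-divergence:
D = (4/(1-alpha^2))*(1 - p^((1+a)/2)*q^((1-a)/2) - (1-p)^((1+a)/2)*(1-q)^((1-a)/2)).
alpha = -0.5, p = 0.4, q = 0.65.
e1 = (1+alpha)/2 = 0.25, e2 = (1-alpha)/2 = 0.75.
t1 = p^e1 * q^e2 = 0.4^0.25 * 0.65^0.75 = 0.575705.
t2 = (1-p)^e1 * (1-q)^e2 = 0.6^0.25 * 0.35^0.75 = 0.400487.
4/(1-alpha^2) = 5.333333.
D = 5.333333*(1 - 0.575705 - 0.400487) = 0.1270

0.1270


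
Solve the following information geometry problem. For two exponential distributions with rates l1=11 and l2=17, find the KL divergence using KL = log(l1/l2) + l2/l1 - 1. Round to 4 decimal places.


KL divergence for exponential family:
KL = log(l1/l2) + l2/l1 - 1.
log(11/17) = -0.435318.
17/11 = 1.545455.
KL = -0.435318 + 1.545455 - 1 = 0.1101

0.1101


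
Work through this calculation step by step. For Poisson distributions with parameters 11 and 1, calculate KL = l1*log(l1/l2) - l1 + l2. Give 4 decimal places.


KL divergence for Poisson:
KL = l1*log(l1/l2) - l1 + l2.
l1 = 11, l2 = 1.
log(11/1) = 2.397895.
l1*log(l1/l2) = 11 * 2.397895 = 26.376848.
KL = 26.376848 - 11 + 1 = 16.3768

16.3768


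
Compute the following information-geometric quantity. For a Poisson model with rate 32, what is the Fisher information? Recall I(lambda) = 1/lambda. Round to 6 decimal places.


Fisher information for Poisson: I(lambda) = 1/lambda.
lambda = 32.
I(lambda) = 1/32 = 0.031250

0.031250


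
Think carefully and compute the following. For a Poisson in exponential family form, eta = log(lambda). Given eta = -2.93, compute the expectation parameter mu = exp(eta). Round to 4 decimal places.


Expectation parameter for Poisson exponential family:
mu = exp(eta).
eta = -2.93.
mu = exp(-2.93) = 0.0534

0.0534


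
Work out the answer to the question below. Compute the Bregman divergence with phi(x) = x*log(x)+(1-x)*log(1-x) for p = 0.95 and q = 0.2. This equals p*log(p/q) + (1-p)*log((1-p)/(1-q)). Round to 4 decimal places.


Bregman divergence with negative entropy generator:
D = p*log(p/q) + (1-p)*log((1-p)/(1-q)).
p = 0.95, q = 0.2.
p*log(p/q) = 0.95*log(0.95/0.2) = 1.480237.
(1-p)*log((1-p)/(1-q)) = 0.05*log(0.05/0.8) = -0.138629.
D = 1.480237 + -0.138629 = 1.3416

1.3416


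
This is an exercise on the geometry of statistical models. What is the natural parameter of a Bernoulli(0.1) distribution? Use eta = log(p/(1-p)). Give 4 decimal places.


Natural parameter for Bernoulli: eta = log(p/(1-p)).
p = 0.1, 1-p = 0.9.
p/(1-p) = 0.111111.
eta = log(0.111111) = -2.1972

-2.1972


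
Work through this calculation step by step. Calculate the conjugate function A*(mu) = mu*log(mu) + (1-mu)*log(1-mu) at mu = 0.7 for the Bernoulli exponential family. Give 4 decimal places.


Legendre transform for Bernoulli:
A*(mu) = mu*log(mu) + (1-mu)*log(1-mu).
mu = 0.7, 1-mu = 0.3.
mu*log(mu) = 0.7*log(0.7) = -0.249672.
(1-mu)*log(1-mu) = 0.3*log(0.3) = -0.361192.
A* = -0.249672 + -0.361192 = -0.6109

-0.6109


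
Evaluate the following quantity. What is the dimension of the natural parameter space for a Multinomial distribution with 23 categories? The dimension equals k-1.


Exponential family dimension calculation:
For Multinomial with k=23 categories, dim = k-1 = 22.

22


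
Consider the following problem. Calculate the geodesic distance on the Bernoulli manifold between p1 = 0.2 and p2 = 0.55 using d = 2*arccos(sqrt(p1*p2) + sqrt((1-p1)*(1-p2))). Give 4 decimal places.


Geodesic distance on Bernoulli manifold:
d(p1,p2) = 2*arccos(sqrt(p1*p2) + sqrt((1-p1)*(1-p2))).
sqrt(p1*p2) = sqrt(0.2*0.55) = 0.331662.
sqrt((1-p1)*(1-p2)) = sqrt(0.8*0.45) = 0.6.
arg = 0.331662 + 0.6 = 0.931662.
d = 2*arccos(0.931662) = 0.7437

0.7437


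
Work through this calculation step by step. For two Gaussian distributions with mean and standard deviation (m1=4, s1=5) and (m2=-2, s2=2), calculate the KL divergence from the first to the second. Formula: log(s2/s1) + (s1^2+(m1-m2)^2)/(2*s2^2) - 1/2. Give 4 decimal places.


KL divergence between normal distributions:
KL = log(s2/s1) + (s1^2 + (m1-m2)^2)/(2*s2^2) - 1/2.
log(2/5) = -0.916291.
(5^2 + (4--2)^2)/(2*2^2) = (25 + 36)/8 = 7.625.
KL = -0.916291 + 7.625 - 0.5 = 6.2087

6.2087


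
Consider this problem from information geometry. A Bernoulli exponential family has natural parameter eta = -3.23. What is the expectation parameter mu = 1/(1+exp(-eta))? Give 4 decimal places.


Dual coordinate (expectation parameter) for Bernoulli:
mu = 1/(1+exp(-eta)).
eta = -3.23.
exp(-eta) = exp(3.23) = 25.279657.
mu = 1/(1+25.279657) = 0.0381

0.0381


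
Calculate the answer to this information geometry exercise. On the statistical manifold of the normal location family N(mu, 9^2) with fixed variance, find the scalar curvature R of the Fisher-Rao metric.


This family has a single free parameter, so its statistical manifold
is 1-dimensional. The Riemann curvature tensor of any 1-dimensional
Riemannian manifold vanishes identically, so R = 0.

0


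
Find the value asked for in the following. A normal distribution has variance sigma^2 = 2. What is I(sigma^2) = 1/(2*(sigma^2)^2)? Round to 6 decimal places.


Fisher information for variance: I(sigma^2) = 1/(2*sigma^4).
sigma^2 = 2, so sigma^4 = 4.
I = 1/(2*4) = 1/8 = 0.125000

0.125000


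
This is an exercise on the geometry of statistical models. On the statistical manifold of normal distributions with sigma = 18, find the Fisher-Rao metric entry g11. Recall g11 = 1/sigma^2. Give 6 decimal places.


For the 2-parameter normal family, the Fisher metric has:
  g11 = 1/sigma^2, g22 = 2/sigma^2.
sigma = 18, sigma^2 = 324.
g11 = 0.003086

0.003086


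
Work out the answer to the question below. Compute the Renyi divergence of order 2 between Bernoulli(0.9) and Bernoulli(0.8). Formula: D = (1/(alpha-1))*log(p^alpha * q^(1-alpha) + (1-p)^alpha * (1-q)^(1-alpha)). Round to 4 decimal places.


Renyi divergence of order alpha between Bernoulli distributions:
D = (1/(alpha-1))*log(p^alpha * q^(1-alpha) + (1-p)^alpha * (1-q)^(1-alpha)).
alpha = 2, p = 0.9, q = 0.8.
p^alpha * q^(1-alpha) = 0.9^2 * 0.8^-1 = 1.0125.
(1-p)^alpha * (1-q)^(1-alpha) = 0.1^2 * 0.2^-1 = 0.05.
sum = 1.0125 + 0.05 = 1.0625.
D = (1/1)*log(1.0625) = 0.0606

0.0606


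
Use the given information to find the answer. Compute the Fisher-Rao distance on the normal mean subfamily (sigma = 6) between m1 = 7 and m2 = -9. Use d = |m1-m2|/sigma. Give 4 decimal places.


On the fixed-variance normal subfamily, geodesic distance = |m1-m2|/sigma.
|7 - -9| = 16.
sigma = 6.
d = 16/6 = 2.6667

2.6667


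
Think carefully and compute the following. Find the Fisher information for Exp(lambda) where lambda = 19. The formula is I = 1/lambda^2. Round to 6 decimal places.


Fisher information for exponential: I(lambda) = 1/lambda^2.
lambda = 19, lambda^2 = 361.
I = 1/361 = 0.002770

0.002770


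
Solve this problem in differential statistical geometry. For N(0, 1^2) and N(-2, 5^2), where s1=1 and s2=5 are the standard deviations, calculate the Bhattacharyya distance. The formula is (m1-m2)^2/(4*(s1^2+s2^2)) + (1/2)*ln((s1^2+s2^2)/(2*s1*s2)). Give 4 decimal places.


Bhattacharyya distance between two Gaussians:
DB = (m1-m2)^2/(4*(s1^2+s2^2)) + (1/2)*ln((s1^2+s2^2)/(2*s1*s2)).
(m1-m2)^2 = (2)^2 = 4.
s1^2+s2^2 = 1 + 25 = 26.
term1 = 4/104 = 0.038462.
term2 = 0.5*ln(26/10.0) = 0.477756.
DB = 0.038462 + 0.477756 = 0.5162

0.5162


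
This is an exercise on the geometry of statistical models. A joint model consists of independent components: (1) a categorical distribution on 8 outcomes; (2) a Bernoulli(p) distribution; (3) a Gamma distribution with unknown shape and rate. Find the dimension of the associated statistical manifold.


The dimension of a statistical manifold equals the number of free
(independent) real parameters of the model. For a product of independent
blocks the parameter counts add.
- categorical on 8 outcomes (probabilities sum to 1): 8-1 = 7.
- Bernoulli (p): 1.
- Gamma (shape, rate): 2.
Total = 7 + 1 + 2 = 10.
Dimension = 10

10


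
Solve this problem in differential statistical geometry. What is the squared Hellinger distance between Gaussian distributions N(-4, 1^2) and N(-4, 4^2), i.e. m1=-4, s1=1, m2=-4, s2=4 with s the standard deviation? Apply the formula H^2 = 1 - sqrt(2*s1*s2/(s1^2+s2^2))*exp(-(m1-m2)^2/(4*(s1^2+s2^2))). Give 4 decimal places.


Squared Hellinger distance for Gaussians:
H^2 = 1 - sqrt(2*s1*s2/(s1^2+s2^2)) * exp(-(m1-m2)^2/(4*(s1^2+s2^2))).
s1^2 = 1, s2^2 = 16, s1^2+s2^2 = 17.
sqrt(2*1*4/(17)) = 0.685994.
(m1-m2)^2 = (0)^2 = 0.
exp(-0/(4*17)) = exp(0.0) = 1.0.
H^2 = 1 - 0.685994*1.0 = 0.3140

0.3140


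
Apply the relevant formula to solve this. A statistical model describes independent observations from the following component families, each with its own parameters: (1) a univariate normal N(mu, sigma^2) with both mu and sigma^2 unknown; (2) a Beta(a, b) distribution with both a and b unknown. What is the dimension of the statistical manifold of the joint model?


The dimension of a statistical manifold equals the number of free
(independent) real parameters of the model. For a product of independent
blocks the parameter counts add.
- normal (mu, sigma^2): 2.
- Beta (a, b): 2.
Total = 2 + 2 = 4.
Dimension = 4

4


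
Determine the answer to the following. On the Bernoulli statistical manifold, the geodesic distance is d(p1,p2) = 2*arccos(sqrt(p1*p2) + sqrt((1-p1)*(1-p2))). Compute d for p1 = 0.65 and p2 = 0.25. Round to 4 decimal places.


Geodesic distance on Bernoulli manifold:
d(p1,p2) = 2*arccos(sqrt(p1*p2) + sqrt((1-p1)*(1-p2))).
sqrt(p1*p2) = sqrt(0.65*0.25) = 0.403113.
sqrt((1-p1)*(1-p2)) = sqrt(0.35*0.75) = 0.512348.
arg = 0.403113 + 0.512348 = 0.91546.
d = 2*arccos(0.91546) = 0.8283

0.8283


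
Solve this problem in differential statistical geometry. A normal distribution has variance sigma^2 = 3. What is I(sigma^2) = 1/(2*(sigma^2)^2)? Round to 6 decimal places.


Fisher information for variance: I(sigma^2) = 1/(2*sigma^4).
sigma^2 = 3, so sigma^4 = 9.
I = 1/(2*9) = 1/18 = 0.055556

0.055556


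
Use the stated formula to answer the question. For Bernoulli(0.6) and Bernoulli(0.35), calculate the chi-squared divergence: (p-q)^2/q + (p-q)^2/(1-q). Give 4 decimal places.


Chi-squared divergence between Bernoulli distributions:
chi^2 = (p-q)^2/q + (p-q)^2/(1-q).
p = 0.6, q = 0.35, p-q = 0.25.
(p-q)^2 = 0.0625.
term1 = 0.0625/0.35 = 0.178571.
term2 = 0.0625/0.65 = 0.096154.
chi^2 = 0.178571 + 0.096154 = 0.2747

0.2747


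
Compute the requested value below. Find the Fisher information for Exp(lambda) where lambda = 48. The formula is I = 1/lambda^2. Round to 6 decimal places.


Fisher information for exponential: I(lambda) = 1/lambda^2.
lambda = 48, lambda^2 = 2304.
I = 1/2304 = 0.000434

0.000434


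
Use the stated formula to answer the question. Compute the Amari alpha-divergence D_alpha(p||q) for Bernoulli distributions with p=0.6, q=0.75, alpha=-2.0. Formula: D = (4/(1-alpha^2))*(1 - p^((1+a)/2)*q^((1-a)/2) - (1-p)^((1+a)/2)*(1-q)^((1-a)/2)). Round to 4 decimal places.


Amari alpha-divergence:
D = (4/(1-alpha^2))*(1 - p^((1+a)/2)*q^((1-a)/2) - (1-p)^((1+a)/2)*(1-q)^((1-a)/2)).
alpha = -2.0, p = 0.6, q = 0.75.
e1 = (1+alpha)/2 = -0.5, e2 = (1-alpha)/2 = 1.5.
t1 = p^e1 * q^e2 = 0.6^-0.5 * 0.75^1.5 = 0.838525.
t2 = (1-p)^e1 * (1-q)^e2 = 0.4^-0.5 * 0.25^1.5 = 0.197642.
4/(1-alpha^2) = -1.333333.
D = -1.333333*(1 - 0.838525 - 0.197642) = 0.0482

0.0482


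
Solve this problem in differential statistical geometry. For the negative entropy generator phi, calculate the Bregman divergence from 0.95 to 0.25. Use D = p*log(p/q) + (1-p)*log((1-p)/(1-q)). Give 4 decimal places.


Bregman divergence with negative entropy generator:
D = p*log(p/q) + (1-p)*log((1-p)/(1-q)).
p = 0.95, q = 0.25.
p*log(p/q) = 0.95*log(0.95/0.25) = 1.268251.
(1-p)*log((1-p)/(1-q)) = 0.05*log(0.05/0.75) = -0.135403.
D = 1.268251 + -0.135403 = 1.1328

1.1328


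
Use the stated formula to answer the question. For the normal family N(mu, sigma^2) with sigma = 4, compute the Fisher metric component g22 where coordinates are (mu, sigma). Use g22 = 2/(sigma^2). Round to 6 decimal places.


For the 2-parameter normal family, the Fisher metric has:
  g11 = 1/sigma^2, g22 = 2/sigma^2.
sigma = 4, sigma^2 = 16.
g22 = 0.125000

0.125000


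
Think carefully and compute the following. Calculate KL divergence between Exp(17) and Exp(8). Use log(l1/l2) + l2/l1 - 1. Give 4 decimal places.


KL divergence for exponential family:
KL = log(l1/l2) + l2/l1 - 1.
log(17/8) = 0.753772.
8/17 = 0.470588.
KL = 0.753772 + 0.470588 - 1 = 0.2244

0.2244


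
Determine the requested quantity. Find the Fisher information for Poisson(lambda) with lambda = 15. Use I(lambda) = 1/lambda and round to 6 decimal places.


Fisher information for Poisson: I(lambda) = 1/lambda.
lambda = 15.
I(lambda) = 1/15 = 0.066667

0.066667


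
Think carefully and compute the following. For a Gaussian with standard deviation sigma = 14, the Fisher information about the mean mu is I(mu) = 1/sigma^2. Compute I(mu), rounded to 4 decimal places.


The Fisher information for the mean of a normal distribution is I(mu) = 1/sigma^2.
sigma = 14, so sigma^2 = 196.
I(mu) = 1/196 = 0.0051

0.0051


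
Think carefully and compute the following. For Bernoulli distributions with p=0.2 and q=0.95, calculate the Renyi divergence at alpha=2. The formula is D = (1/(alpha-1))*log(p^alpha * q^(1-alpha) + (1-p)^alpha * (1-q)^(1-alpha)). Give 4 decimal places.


Renyi divergence of order alpha between Bernoulli distributions:
D = (1/(alpha-1))*log(p^alpha * q^(1-alpha) + (1-p)^alpha * (1-q)^(1-alpha)).
alpha = 2, p = 0.2, q = 0.95.
p^alpha * q^(1-alpha) = 0.2^2 * 0.95^-1 = 0.042105.
(1-p)^alpha * (1-q)^(1-alpha) = 0.8^2 * 0.05^-1 = 12.8.
sum = 0.042105 + 12.8 = 12.842105.
D = (1/1)*log(12.842105) = 2.5527

2.5527


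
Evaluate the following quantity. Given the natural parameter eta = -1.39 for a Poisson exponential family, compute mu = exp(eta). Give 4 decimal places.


Expectation parameter for Poisson exponential family:
mu = exp(eta).
eta = -1.39.
mu = exp(-1.39) = 0.2491

0.2491


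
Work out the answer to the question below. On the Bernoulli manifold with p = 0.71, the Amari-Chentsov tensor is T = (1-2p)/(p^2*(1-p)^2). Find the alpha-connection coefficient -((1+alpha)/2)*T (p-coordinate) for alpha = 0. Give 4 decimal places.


Skewness (Amari-Chentsov) tensor: T = (1-2p)/(p^2*(1-p)^2).
p = 0.71, 1-2p = -0.42, p^2 = 0.5041, (1-p)^2 = 0.0841.
T = -0.42/(0.5041 * 0.0841) = -9.906873.
In the p-coordinate, Gamma^(alpha) = Gamma^(0) - (alpha/2)*T with Gamma^(0) = (1/2)*g'(p) = -T/2,
so Gamma^(alpha) = -((1+alpha)/2)*T.
alpha = 0, -(1+alpha)/2 = -0.5.
Gamma = -0.5 * -9.906873 = 4.9534

4.9534


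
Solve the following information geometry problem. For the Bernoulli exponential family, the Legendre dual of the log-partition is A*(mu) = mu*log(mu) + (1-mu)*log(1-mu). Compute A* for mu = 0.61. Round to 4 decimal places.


Legendre transform for Bernoulli:
A*(mu) = mu*log(mu) + (1-mu)*log(1-mu).
mu = 0.61, 1-mu = 0.39.
mu*log(mu) = 0.61*log(0.61) = -0.301521.
(1-mu)*log(1-mu) = 0.39*log(0.39) = -0.367227.
A* = -0.301521 + -0.367227 = -0.6687

-0.6687


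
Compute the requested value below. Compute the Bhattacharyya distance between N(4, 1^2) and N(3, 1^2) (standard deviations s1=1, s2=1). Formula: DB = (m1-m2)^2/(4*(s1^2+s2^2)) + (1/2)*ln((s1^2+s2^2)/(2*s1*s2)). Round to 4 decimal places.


Bhattacharyya distance between two Gaussians:
DB = (m1-m2)^2/(4*(s1^2+s2^2)) + (1/2)*ln((s1^2+s2^2)/(2*s1*s2)).
(m1-m2)^2 = (1)^2 = 1.
s1^2+s2^2 = 1 + 1 = 2.
term1 = 1/8 = 0.125.
term2 = 0.5*ln(2/2.0) = 0.0.
DB = 0.125 + 0.0 = 0.1250

0.1250


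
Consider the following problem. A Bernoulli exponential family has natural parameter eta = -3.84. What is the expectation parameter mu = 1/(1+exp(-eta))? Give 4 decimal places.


Dual coordinate (expectation parameter) for Bernoulli:
mu = 1/(1+exp(-eta)).
eta = -3.84.
exp(-eta) = exp(3.84) = 46.525474.
mu = 1/(1+46.525474) = 0.0210

0.0210


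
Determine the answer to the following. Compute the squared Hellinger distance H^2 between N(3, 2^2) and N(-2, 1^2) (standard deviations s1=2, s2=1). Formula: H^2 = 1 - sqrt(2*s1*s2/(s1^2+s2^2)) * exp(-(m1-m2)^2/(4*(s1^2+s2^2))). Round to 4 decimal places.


Squared Hellinger distance for Gaussians:
H^2 = 1 - sqrt(2*s1*s2/(s1^2+s2^2)) * exp(-(m1-m2)^2/(4*(s1^2+s2^2))).
s1^2 = 4, s2^2 = 1, s1^2+s2^2 = 5.
sqrt(2*2*1/(5)) = 0.894427.
(m1-m2)^2 = (5)^2 = 25.
exp(-25/(4*5)) = exp(-1.25) = 0.286505.
H^2 = 1 - 0.894427*0.286505 = 0.7437

0.7437


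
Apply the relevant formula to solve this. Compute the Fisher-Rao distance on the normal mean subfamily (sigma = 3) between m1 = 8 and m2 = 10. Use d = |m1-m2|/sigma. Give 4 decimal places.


On the fixed-variance normal subfamily, geodesic distance = |m1-m2|/sigma.
|8 - 10| = 2.
sigma = 3.
d = 2/3 = 0.6667

0.6667


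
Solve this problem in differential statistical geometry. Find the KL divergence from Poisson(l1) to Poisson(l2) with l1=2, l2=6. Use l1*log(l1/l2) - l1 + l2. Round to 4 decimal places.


KL divergence for Poisson:
KL = l1*log(l1/l2) - l1 + l2.
l1 = 2, l2 = 6.
log(2/6) = -1.098612.
l1*log(l1/l2) = 2 * -1.098612 = -2.197225.
KL = -2.197225 - 2 + 6 = 1.8028

1.8028


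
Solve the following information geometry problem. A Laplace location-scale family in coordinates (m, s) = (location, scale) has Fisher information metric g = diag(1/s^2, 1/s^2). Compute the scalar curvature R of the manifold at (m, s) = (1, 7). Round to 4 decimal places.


The metric has the form g = (A dm^2 + B ds^2)/s^2 with A = 1, B = 1.
Substitute u = sqrt(A/B)*m: g = B*(du^2 + ds^2)/s^2, i.e. B times the
Poincare upper half-plane metric, which has constant Gaussian curvature -1.
Scaling a 2D metric by a constant c divides the Gaussian curvature by c,
so K = -1/B = -1/(1) = -1.0000 everywhere (the point (m, s) = (1, 7) is irrelevant:
the curvature is constant).
Scalar curvature in dimension 2: R = 2K = -2/(1) = -2.0000.

-2.0000


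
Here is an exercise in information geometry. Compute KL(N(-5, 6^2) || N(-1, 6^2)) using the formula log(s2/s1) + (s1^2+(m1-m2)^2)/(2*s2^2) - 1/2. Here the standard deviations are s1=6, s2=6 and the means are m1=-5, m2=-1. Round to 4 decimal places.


KL divergence between normal distributions:
KL = log(s2/s1) + (s1^2 + (m1-m2)^2)/(2*s2^2) - 1/2.
log(6/6) = 0.0.
(6^2 + (-5--1)^2)/(2*6^2) = (36 + 16)/72 = 0.722222.
KL = 0.0 + 0.722222 - 0.5 = 0.2222

0.2222


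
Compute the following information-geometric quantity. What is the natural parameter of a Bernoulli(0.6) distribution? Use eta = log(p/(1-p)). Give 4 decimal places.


Natural parameter for Bernoulli: eta = log(p/(1-p)).
p = 0.6, 1-p = 0.4.
p/(1-p) = 1.5.
eta = log(1.5) = 0.4055

0.4055


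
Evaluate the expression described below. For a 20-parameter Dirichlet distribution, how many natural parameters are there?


Exponential family dimension calculation:
Dirichlet with 20 components has 20 natural parameters.

20


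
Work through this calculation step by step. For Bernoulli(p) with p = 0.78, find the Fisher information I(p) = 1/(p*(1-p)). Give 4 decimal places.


For Bernoulli(p), Fisher information is I(p) = 1/(p*(1-p)).
p = 0.78, 1-p = 0.22.
p*(1-p) = 0.1716.
I(p) = 1/0.1716 = 5.8275

5.8275


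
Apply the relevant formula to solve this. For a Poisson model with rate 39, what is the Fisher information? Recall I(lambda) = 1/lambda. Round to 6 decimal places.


Fisher information for Poisson: I(lambda) = 1/lambda.
lambda = 39.
I(lambda) = 1/39 = 0.025641

0.025641


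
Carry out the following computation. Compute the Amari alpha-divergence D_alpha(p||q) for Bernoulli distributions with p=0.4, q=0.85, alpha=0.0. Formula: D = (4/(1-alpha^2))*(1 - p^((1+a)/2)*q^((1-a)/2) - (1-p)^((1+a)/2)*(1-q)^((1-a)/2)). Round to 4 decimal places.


Amari alpha-divergence:
D = (4/(1-alpha^2))*(1 - p^((1+a)/2)*q^((1-a)/2) - (1-p)^((1+a)/2)*(1-q)^((1-a)/2)).
alpha = 0.0, p = 0.4, q = 0.85.
e1 = (1+alpha)/2 = 0.5, e2 = (1-alpha)/2 = 0.5.
t1 = p^e1 * q^e2 = 0.4^0.5 * 0.85^0.5 = 0.583095.
t2 = (1-p)^e1 * (1-q)^e2 = 0.6^0.5 * 0.15^0.5 = 0.3.
4/(1-alpha^2) = 4.0.
D = 4.0*(1 - 0.583095 - 0.3) = 0.4676

0.4676


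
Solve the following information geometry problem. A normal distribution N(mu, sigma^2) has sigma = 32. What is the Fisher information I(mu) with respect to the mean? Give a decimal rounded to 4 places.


The Fisher information for the mean of a normal distribution is I(mu) = 1/sigma^2.
sigma = 32, so sigma^2 = 1024.
I(mu) = 1/1024 = 0.0010

0.0010


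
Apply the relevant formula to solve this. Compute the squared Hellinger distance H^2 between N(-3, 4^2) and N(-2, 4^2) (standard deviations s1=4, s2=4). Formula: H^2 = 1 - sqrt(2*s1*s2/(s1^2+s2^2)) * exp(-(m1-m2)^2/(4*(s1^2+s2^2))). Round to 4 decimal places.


Squared Hellinger distance for Gaussians:
H^2 = 1 - sqrt(2*s1*s2/(s1^2+s2^2)) * exp(-(m1-m2)^2/(4*(s1^2+s2^2))).
s1^2 = 16, s2^2 = 16, s1^2+s2^2 = 32.
sqrt(2*4*4/(32)) = 1.0.
(m1-m2)^2 = (-1)^2 = 1.
exp(-1/(4*32)) = exp(-0.007812) = 0.992218.
H^2 = 1 - 1.0*0.992218 = 0.0078

0.0078


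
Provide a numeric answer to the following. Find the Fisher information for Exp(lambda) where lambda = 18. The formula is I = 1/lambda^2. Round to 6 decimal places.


Fisher information for exponential: I(lambda) = 1/lambda^2.
lambda = 18, lambda^2 = 324.
I = 1/324 = 0.003086

0.003086


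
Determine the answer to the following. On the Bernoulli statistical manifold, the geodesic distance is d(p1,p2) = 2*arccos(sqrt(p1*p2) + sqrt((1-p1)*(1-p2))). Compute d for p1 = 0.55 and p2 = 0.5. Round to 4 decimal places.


Geodesic distance on Bernoulli manifold:
d(p1,p2) = 2*arccos(sqrt(p1*p2) + sqrt((1-p1)*(1-p2))).
sqrt(p1*p2) = sqrt(0.55*0.5) = 0.524404.
sqrt((1-p1)*(1-p2)) = sqrt(0.45*0.5) = 0.474342.
arg = 0.524404 + 0.474342 = 0.998746.
d = 2*arccos(0.998746) = 0.1002

0.1002


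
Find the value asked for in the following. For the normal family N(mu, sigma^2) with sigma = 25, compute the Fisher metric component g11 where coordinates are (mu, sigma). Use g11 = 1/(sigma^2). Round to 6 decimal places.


For the 2-parameter normal family, the Fisher metric has:
  g11 = 1/sigma^2, g22 = 2/sigma^2.
sigma = 25, sigma^2 = 625.
g11 = 0.001600

0.001600


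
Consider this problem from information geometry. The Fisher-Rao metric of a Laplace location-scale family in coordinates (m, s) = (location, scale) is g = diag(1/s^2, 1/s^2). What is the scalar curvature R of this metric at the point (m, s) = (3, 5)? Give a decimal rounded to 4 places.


The metric has the form g = (A dm^2 + B ds^2)/s^2 with A = 1, B = 1.
Substitute u = sqrt(A/B)*m: g = B*(du^2 + ds^2)/s^2, i.e. B times the
Poincare upper half-plane metric, which has constant Gaussian curvature -1.
Scaling a 2D metric by a constant c divides the Gaussian curvature by c,
so K = -1/B = -1/(1) = -1.0000 everywhere (the point (m, s) = (3, 5) is irrelevant:
the curvature is constant).
Scalar curvature in dimension 2: R = 2K = -2/(1) = -2.0000.

-2.0000


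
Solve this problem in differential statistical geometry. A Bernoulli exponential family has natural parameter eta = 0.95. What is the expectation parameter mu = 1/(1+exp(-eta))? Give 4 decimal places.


Dual coordinate (expectation parameter) for Bernoulli:
mu = 1/(1+exp(-eta)).
eta = 0.95.
exp(-eta) = exp(-0.95) = 0.386741.
mu = 1/(1+0.386741) = 0.7211

0.7211


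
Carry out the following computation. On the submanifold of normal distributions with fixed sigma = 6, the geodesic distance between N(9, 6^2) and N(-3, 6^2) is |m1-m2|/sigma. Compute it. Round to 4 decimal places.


On the fixed-variance normal subfamily, geodesic distance = |m1-m2|/sigma.
|9 - -3| = 12.
sigma = 6.
d = 12/6 = 2.0000

2.0000


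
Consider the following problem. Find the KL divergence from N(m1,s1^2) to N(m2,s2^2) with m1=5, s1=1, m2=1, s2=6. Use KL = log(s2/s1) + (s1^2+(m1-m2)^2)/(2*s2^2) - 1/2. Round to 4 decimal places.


KL divergence between normal distributions:
KL = log(s2/s1) + (s1^2 + (m1-m2)^2)/(2*s2^2) - 1/2.
log(6/1) = 1.791759.
(1^2 + (5-1)^2)/(2*6^2) = (1 + 16)/72 = 0.236111.
KL = 1.791759 + 0.236111 - 0.5 = 1.5279

1.5279


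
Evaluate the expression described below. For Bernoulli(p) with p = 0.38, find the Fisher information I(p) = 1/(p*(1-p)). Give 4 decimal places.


For Bernoulli(p), Fisher information is I(p) = 1/(p*(1-p)).
p = 0.38, 1-p = 0.62.
p*(1-p) = 0.2356.
I(p) = 1/0.2356 = 4.2445

4.2445


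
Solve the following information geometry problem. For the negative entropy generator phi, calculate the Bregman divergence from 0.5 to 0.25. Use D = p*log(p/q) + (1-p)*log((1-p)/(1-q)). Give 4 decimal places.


Bregman divergence with negative entropy generator:
D = p*log(p/q) + (1-p)*log((1-p)/(1-q)).
p = 0.5, q = 0.25.
p*log(p/q) = 0.5*log(0.5/0.25) = 0.346574.
(1-p)*log((1-p)/(1-q)) = 0.5*log(0.5/0.75) = -0.202733.
D = 0.346574 + -0.202733 = 0.1438

0.1438


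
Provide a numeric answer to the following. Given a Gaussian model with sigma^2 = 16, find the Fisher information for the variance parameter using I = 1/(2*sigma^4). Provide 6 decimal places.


Fisher information for variance: I(sigma^2) = 1/(2*sigma^4).
sigma^2 = 16, so sigma^4 = 256.
I = 1/(2*256) = 1/512 = 0.001953

0.001953


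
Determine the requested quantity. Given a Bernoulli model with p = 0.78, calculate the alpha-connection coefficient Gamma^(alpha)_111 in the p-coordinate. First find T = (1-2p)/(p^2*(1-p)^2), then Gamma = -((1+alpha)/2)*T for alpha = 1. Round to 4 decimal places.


Skewness (Amari-Chentsov) tensor: T = (1-2p)/(p^2*(1-p)^2).
p = 0.78, 1-2p = -0.56, p^2 = 0.6084, (1-p)^2 = 0.0484.
T = -0.56/(0.6084 * 0.0484) = -19.017502.
In the p-coordinate, Gamma^(alpha) = Gamma^(0) - (alpha/2)*T with Gamma^(0) = (1/2)*g'(p) = -T/2,
so Gamma^(alpha) = -((1+alpha)/2)*T.
alpha = 1, -(1+alpha)/2 = -1.0.
Gamma = -1.0 * -19.017502 = 19.0175

19.0175


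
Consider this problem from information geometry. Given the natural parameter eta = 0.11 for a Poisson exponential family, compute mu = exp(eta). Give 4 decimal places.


Expectation parameter for Poisson exponential family:
mu = exp(eta).
eta = 0.11.
mu = exp(0.11) = 1.1163

1.1163


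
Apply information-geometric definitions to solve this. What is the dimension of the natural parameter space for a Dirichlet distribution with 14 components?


Exponential family dimension calculation:
Dirichlet with 14 components has 14 natural parameters.

14


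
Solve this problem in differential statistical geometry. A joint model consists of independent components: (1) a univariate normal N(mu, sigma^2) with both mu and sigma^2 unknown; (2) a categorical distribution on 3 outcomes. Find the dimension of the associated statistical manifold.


The dimension of a statistical manifold equals the number of free
(independent) real parameters of the model. For a product of independent
blocks the parameter counts add.
- normal (mu, sigma^2): 2.
- categorical on 3 outcomes (probabilities sum to 1): 3-1 = 2.
Total = 2 + 2 = 4.
Dimension = 4

4


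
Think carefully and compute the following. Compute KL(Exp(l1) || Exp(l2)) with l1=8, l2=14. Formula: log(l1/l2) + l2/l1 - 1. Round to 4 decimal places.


KL divergence for exponential family:
KL = log(l1/l2) + l2/l1 - 1.
log(8/14) = -0.559616.
14/8 = 1.75.
KL = -0.559616 + 1.75 - 1 = 0.1904

0.1904


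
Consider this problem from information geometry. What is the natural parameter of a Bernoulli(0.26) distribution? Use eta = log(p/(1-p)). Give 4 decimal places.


Natural parameter for Bernoulli: eta = log(p/(1-p)).
p = 0.26, 1-p = 0.74.
p/(1-p) = 0.351351.
eta = log(0.351351) = -1.0460

-1.0460


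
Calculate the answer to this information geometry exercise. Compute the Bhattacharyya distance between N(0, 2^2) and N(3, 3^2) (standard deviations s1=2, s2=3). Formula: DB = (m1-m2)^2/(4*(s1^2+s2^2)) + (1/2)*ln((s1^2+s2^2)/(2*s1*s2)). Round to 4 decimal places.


Bhattacharyya distance between two Gaussians:
DB = (m1-m2)^2/(4*(s1^2+s2^2)) + (1/2)*ln((s1^2+s2^2)/(2*s1*s2)).
(m1-m2)^2 = (-3)^2 = 9.
s1^2+s2^2 = 4 + 9 = 13.
term1 = 9/52 = 0.173077.
term2 = 0.5*ln(13/12.0) = 0.040021.
DB = 0.173077 + 0.040021 = 0.2131

0.2131


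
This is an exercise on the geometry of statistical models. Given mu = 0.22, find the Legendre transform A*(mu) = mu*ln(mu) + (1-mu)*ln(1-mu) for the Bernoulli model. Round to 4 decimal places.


Legendre transform for Bernoulli:
A*(mu) = mu*log(mu) + (1-mu)*log(1-mu).
mu = 0.22, 1-mu = 0.78.
mu*log(mu) = 0.22*log(0.22) = -0.333108.
(1-mu)*log(1-mu) = 0.78*log(0.78) = -0.1938.
A* = -0.333108 + -0.1938 = -0.5269

-0.5269


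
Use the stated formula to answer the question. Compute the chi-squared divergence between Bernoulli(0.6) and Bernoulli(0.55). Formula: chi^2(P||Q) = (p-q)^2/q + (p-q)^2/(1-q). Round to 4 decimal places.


Chi-squared divergence between Bernoulli distributions:
chi^2 = (p-q)^2/q + (p-q)^2/(1-q).
p = 0.6, q = 0.55, p-q = 0.05.
(p-q)^2 = 0.0025.
term1 = 0.0025/0.55 = 0.004545.
term2 = 0.0025/0.45 = 0.005556.
chi^2 = 0.004545 + 0.005556 = 0.0101

0.0101


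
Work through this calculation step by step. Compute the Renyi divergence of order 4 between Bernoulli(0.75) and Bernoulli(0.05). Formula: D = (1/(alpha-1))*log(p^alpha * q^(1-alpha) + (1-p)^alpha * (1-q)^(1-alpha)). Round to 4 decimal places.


Renyi divergence of order alpha between Bernoulli distributions:
D = (1/(alpha-1))*log(p^alpha * q^(1-alpha) + (1-p)^alpha * (1-q)^(1-alpha)).
alpha = 4, p = 0.75, q = 0.05.
p^alpha * q^(1-alpha) = 0.75^4 * 0.05^-3 = 2531.25.
(1-p)^alpha * (1-q)^(1-alpha) = 0.25^4 * 0.95^-3 = 0.004556.
sum = 2531.25 + 0.004556 = 2531.254556.
D = (1/3)*log(2531.254556) = 2.6122

2.6122


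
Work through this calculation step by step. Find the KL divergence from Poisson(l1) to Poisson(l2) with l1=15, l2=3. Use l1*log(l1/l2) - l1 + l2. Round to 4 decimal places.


KL divergence for Poisson:
KL = l1*log(l1/l2) - l1 + l2.
l1 = 15, l2 = 3.
log(15/3) = 1.609438.
l1*log(l1/l2) = 15 * 1.609438 = 24.141569.
KL = 24.141569 - 15 + 3 = 12.1416

12.1416


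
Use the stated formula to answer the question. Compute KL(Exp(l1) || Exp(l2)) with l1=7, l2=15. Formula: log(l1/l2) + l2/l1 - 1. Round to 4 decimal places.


KL divergence for exponential family:
KL = log(l1/l2) + l2/l1 - 1.
log(7/15) = -0.76214.
15/7 = 2.142857.
KL = -0.76214 + 2.142857 - 1 = 0.3807

0.3807


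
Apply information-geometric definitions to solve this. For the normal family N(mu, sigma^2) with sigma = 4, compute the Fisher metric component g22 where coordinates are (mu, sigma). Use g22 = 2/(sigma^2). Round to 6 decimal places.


For the 2-parameter normal family, the Fisher metric has:
  g11 = 1/sigma^2, g22 = 2/sigma^2.
sigma = 4, sigma^2 = 16.
g22 = 0.125000

0.125000


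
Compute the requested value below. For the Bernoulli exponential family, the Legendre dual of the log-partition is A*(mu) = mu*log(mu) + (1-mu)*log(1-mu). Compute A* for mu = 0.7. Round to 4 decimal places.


Legendre transform for Bernoulli:
A*(mu) = mu*log(mu) + (1-mu)*log(1-mu).
mu = 0.7, 1-mu = 0.3.
mu*log(mu) = 0.7*log(0.7) = -0.249672.
(1-mu)*log(1-mu) = 0.3*log(0.3) = -0.361192.
A* = -0.249672 + -0.361192 = -0.6109

-0.6109


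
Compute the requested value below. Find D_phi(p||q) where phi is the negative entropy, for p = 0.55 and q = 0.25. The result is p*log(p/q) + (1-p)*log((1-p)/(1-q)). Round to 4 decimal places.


Bregman divergence with negative entropy generator:
D = p*log(p/q) + (1-p)*log((1-p)/(1-q)).
p = 0.55, q = 0.25.
p*log(p/q) = 0.55*log(0.55/0.25) = 0.433652.
(1-p)*log((1-p)/(1-q)) = 0.45*log(0.45/0.75) = -0.229872.
D = 0.433652 + -0.229872 = 0.2038

0.2038


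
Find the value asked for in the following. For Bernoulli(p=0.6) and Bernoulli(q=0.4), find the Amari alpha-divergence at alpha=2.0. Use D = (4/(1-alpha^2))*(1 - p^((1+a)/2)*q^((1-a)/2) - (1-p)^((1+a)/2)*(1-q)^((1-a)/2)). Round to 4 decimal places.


Amari alpha-divergence:
D = (4/(1-alpha^2))*(1 - p^((1+a)/2)*q^((1-a)/2) - (1-p)^((1+a)/2)*(1-q)^((1-a)/2)).
alpha = 2.0, p = 0.6, q = 0.4.
e1 = (1+alpha)/2 = 1.5, e2 = (1-alpha)/2 = -0.5.
t1 = p^e1 * q^e2 = 0.6^1.5 * 0.4^-0.5 = 0.734847.
t2 = (1-p)^e1 * (1-q)^e2 = 0.4^1.5 * 0.6^-0.5 = 0.326599.
4/(1-alpha^2) = -1.333333.
D = -1.333333*(1 - 0.734847 - 0.326599) = 0.0819

0.0819


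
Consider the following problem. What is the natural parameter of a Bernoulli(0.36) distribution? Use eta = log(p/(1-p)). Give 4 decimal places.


Natural parameter for Bernoulli: eta = log(p/(1-p)).
p = 0.36, 1-p = 0.64.
p/(1-p) = 0.5625.
eta = log(0.5625) = -0.5754

-0.5754


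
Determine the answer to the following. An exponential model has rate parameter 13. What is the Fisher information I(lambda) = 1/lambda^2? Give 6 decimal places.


Fisher information for exponential: I(lambda) = 1/lambda^2.
lambda = 13, lambda^2 = 169.
I = 1/169 = 0.005917

0.005917


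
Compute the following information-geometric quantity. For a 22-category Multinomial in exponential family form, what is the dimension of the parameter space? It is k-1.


Exponential family dimension calculation:
For Multinomial with k=22 categories, dim = k-1 = 21.

21


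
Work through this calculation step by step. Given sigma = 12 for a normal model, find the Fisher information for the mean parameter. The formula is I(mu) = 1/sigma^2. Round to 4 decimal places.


The Fisher information for the mean of a normal distribution is I(mu) = 1/sigma^2.
sigma = 12, so sigma^2 = 144.
I(mu) = 1/144 = 0.0069

0.0069


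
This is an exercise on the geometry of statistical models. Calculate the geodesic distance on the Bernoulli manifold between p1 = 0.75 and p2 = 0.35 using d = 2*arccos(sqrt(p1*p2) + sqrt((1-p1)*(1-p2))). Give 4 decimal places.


Geodesic distance on Bernoulli manifold:
d(p1,p2) = 2*arccos(sqrt(p1*p2) + sqrt((1-p1)*(1-p2))).
sqrt(p1*p2) = sqrt(0.75*0.35) = 0.512348.
sqrt((1-p1)*(1-p2)) = sqrt(0.25*0.65) = 0.403113.
arg = 0.512348 + 0.403113 = 0.91546.
d = 2*arccos(0.91546) = 0.8283

0.8283


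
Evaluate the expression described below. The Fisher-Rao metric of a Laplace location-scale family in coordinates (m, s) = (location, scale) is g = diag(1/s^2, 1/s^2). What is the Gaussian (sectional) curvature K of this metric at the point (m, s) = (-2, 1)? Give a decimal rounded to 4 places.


The metric has the form g = (A dm^2 + B ds^2)/s^2 with A = 1, B = 1.
Substitute u = sqrt(A/B)*m: g = B*(du^2 + ds^2)/s^2, i.e. B times the
Poincare upper half-plane metric, which has constant Gaussian curvature -1.
Scaling a 2D metric by a constant c divides the Gaussian curvature by c,
so K = -1/B = -1/(1) = -1.0000 everywhere (the point (m, s) = (-2, 1) is irrelevant:
the curvature is constant).
The requested Gaussian curvature is K = -1.0000.

-1.0000
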